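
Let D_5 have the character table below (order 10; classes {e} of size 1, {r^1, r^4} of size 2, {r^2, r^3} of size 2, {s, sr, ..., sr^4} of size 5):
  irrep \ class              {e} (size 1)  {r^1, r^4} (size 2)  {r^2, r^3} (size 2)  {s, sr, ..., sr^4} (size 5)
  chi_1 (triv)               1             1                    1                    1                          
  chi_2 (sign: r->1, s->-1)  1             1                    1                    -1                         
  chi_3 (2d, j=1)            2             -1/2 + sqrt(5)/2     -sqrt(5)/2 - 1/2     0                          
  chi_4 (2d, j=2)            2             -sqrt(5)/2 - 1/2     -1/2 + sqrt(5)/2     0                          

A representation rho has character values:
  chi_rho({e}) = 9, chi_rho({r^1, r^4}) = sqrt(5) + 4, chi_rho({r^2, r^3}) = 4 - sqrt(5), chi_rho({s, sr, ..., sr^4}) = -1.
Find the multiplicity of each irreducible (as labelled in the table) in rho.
Multiplicities: chi_1: 2, chi_2: 3, chi_3: 2, chi_4: 0.

Derivation: Use <chi_rho, chi> = (1/|G|) sum_C |C| * chi_rho(C) * conj(chi(C)) with |G| = 10 for each irreducible chi in the table:
  <chi_rho, chi_1> = (1/10)[1*(9)*conj(1) + 2*(sqrt(5) + 4)*conj(1) + 2*(4 - sqrt(5))*conj(1) + 5*(-1)*conj(1)]
      = (1/10)[(9) + (2*sqrt(5) + 8) + (8 - 2*sqrt(5)) + (-5)] = 20/10 = 2
  <chi_rho, chi_2> = (1/10)[1*(9)*conj(1) + 2*(sqrt(5) + 4)*conj(1) + 2*(4 - sqrt(5))*conj(1) + 5*(-1)*conj(-1)]
      = (1/10)[(9) + (2*sqrt(5) + 8) + (8 - 2*sqrt(5)) + (5)] = 30/10 = 3
  <chi_rho, chi_3> = (1/10)[1*(9)*conj(2) + 2*(sqrt(5) + 4)*conj(-1/2 + sqrt(5)/2) + 2*(4 - sqrt(5))*conj(-sqrt(5)/2 - 1/2) + 5*(-1)*conj(0)]
      = (1/10)[(18) + (1 + 3*sqrt(5)) + (1 - 3*sqrt(5)) + (0)] = 20/10 = 2
  <chi_rho, chi_4> = (1/10)[1*(9)*conj(2) + 2*(sqrt(5) + 4)*conj(-sqrt(5)/2 - 1/2) + 2*(4 - sqrt(5))*conj(-1/2 + sqrt(5)/2) + 5*(-1)*conj(0)]
      = (1/10)[(18) + (-5*sqrt(5) - 9) + (-9 + 5*sqrt(5)) + (0)] = 0/10 = 0
Dimension check: dim(rho) = sum (mult * dim) = 2*1 + 3*1 + 2*2 + 0*2 = 9 = chi_rho(e) = 9.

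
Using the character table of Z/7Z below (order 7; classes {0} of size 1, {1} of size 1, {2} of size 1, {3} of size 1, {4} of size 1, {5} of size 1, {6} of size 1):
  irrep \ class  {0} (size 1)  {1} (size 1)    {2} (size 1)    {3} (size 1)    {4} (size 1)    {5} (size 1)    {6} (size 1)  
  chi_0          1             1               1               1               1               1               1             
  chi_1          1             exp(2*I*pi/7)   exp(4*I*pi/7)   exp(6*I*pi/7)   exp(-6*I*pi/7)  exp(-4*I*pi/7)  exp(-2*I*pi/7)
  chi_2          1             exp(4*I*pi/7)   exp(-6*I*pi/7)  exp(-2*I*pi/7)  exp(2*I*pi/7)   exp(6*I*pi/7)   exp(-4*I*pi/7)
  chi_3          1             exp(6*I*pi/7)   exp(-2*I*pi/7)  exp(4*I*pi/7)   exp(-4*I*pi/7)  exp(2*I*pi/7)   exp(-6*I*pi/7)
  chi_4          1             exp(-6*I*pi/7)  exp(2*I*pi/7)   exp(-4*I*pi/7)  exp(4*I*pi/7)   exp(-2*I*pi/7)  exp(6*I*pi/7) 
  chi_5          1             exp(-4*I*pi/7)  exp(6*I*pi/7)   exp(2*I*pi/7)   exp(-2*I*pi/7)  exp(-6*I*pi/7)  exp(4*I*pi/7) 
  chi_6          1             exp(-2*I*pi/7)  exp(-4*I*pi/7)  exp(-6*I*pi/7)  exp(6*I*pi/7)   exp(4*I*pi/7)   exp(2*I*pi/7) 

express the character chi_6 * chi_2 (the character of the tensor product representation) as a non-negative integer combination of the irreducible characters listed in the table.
chi_6 tensor chi_2 = chi_1 (all other irreducibles have multiplicity 0).

Working: The character of a tensor product is the pointwise product (chi_6 * chi_2)(C) = chi_6(C) * chi_2(C):
  {0}: (1)*(1), {1}: (exp(-2*I*pi/7))*(exp(4*I*pi/7)), {2}: (exp(-4*I*pi/7))*(exp(-6*I*pi/7)), {3}: (exp(-6*I*pi/7))*(exp(-2*I*pi/7)), {4}: (exp(6*I*pi/7))*(exp(2*I*pi/7)), {5}: (exp(4*I*pi/7))*(exp(6*I*pi/7)), {6}: (exp(2*I*pi/7))*(exp(-4*I*pi/7))
so (chi_6 * chi_2) takes values
  {0} -> 1, {1} -> exp(2*I*pi/7), {2} -> exp(4*I*pi/7), {3} -> exp(6*I*pi/7), {4} -> exp(-6*I*pi/7), {5} -> exp(-4*I*pi/7), {6} -> exp(-2*I*pi/7).
Now take the inner product of this character with each irreducible chi from the table, <chi_6*chi_2, chi> = (1/7) sum_C |C| (chi_6*chi_2)(C) conj(chi(C)):
  <chi_6*chi_2, chi_0> = (1/7)[1*(1)*conj(1) + 1*(exp(2*I*pi/7))*conj(1) + 1*(exp(4*I*pi/7))*conj(1) + 1*(exp(6*I*pi/7))*conj(1) + 1*(exp(-6*I*pi/7))*conj(1) + 1*(exp(-4*I*pi/7))*conj(1) + 1*(exp(-2*I*pi/7))*conj(1)]
      = (1/7)[(1) + (exp(2*I*pi/7)) + (exp(4*I*pi/7)) + (exp(6*I*pi/7)) + (exp(-6*I*pi/7)) + (exp(-4*I*pi/7)) + (exp(-2*I*pi/7))] = 0/7 = 0
  <chi_6*chi_2, chi_1> = (1/7)[1*(1)*conj(1) + 1*(exp(2*I*pi/7))*conj(exp(2*I*pi/7)) + 1*(exp(4*I*pi/7))*conj(exp(4*I*pi/7)) + 1*(exp(6*I*pi/7))*conj(exp(6*I*pi/7)) + 1*(exp(-6*I*pi/7))*conj(exp(-6*I*pi/7)) + 1*(exp(-4*I*pi/7))*conj(exp(-4*I*pi/7)) + 1*(exp(-2*I*pi/7))*conj(exp(-2*I*pi/7))]
      = (1/7)[(1) + (1) + (1) + (1) + (1) + (1) + (1)] = 7/7 = 1
  <chi_6*chi_2, chi_2> = (1/7)[1*(1)*conj(1) + 1*(exp(2*I*pi/7))*conj(exp(4*I*pi/7)) + 1*(exp(4*I*pi/7))*conj(exp(-6*I*pi/7)) + 1*(exp(6*I*pi/7))*conj(exp(-2*I*pi/7)) + 1*(exp(-6*I*pi/7))*conj(exp(2*I*pi/7)) + 1*(exp(-4*I*pi/7))*conj(exp(6*I*pi/7)) + 1*(exp(-2*I*pi/7))*conj(exp(-4*I*pi/7))]
      = (1/7)[(1) + (exp(-2*I*pi/7)) + (exp(-4*I*pi/7)) + (exp(-6*I*pi/7)) + (exp(6*I*pi/7)) + (exp(4*I*pi/7)) + (exp(2*I*pi/7))] = 0/7 = 0
  <chi_6*chi_2, chi_3> = (1/7)[1*(1)*conj(1) + 1*(exp(2*I*pi/7))*conj(exp(6*I*pi/7)) + 1*(exp(4*I*pi/7))*conj(exp(-2*I*pi/7)) + 1*(exp(6*I*pi/7))*conj(exp(4*I*pi/7)) + 1*(exp(-6*I*pi/7))*conj(exp(-4*I*pi/7)) + 1*(exp(-4*I*pi/7))*conj(exp(2*I*pi/7)) + 1*(exp(-2*I*pi/7))*conj(exp(-6*I*pi/7))]
      = (1/7)[(1) + (exp(-4*I*pi/7)) + (exp(6*I*pi/7)) + (exp(2*I*pi/7)) + (exp(-2*I*pi/7)) + (exp(-6*I*pi/7)) + (exp(4*I*pi/7))] = 0/7 = 0
  <chi_6*chi_2, chi_4> = (1/7)[1*(1)*conj(1) + 1*(exp(2*I*pi/7))*conj(exp(-6*I*pi/7)) + 1*(exp(4*I*pi/7))*conj(exp(2*I*pi/7)) + 1*(exp(6*I*pi/7))*conj(exp(-4*I*pi/7)) + 1*(exp(-6*I*pi/7))*conj(exp(4*I*pi/7)) + 1*(exp(-4*I*pi/7))*conj(exp(-2*I*pi/7)) + 1*(exp(-2*I*pi/7))*conj(exp(6*I*pi/7))]
      = (1/7)[(1) + (exp(-6*I*pi/7)) + (exp(2*I*pi/7)) + (exp(-4*I*pi/7)) + (exp(4*I*pi/7)) + (exp(-2*I*pi/7)) + (exp(6*I*pi/7))] = 0/7 = 0
  <chi_6*chi_2, chi_5> = (1/7)[1*(1)*conj(1) + 1*(exp(2*I*pi/7))*conj(exp(-4*I*pi/7)) + 1*(exp(4*I*pi/7))*conj(exp(6*I*pi/7)) + 1*(exp(6*I*pi/7))*conj(exp(2*I*pi/7)) + 1*(exp(-6*I*pi/7))*conj(exp(-2*I*pi/7)) + 1*(exp(-4*I*pi/7))*conj(exp(-6*I*pi/7)) + 1*(exp(-2*I*pi/7))*conj(exp(4*I*pi/7))]
      = (1/7)[(1) + (exp(6*I*pi/7)) + (exp(-2*I*pi/7)) + (exp(4*I*pi/7)) + (exp(-4*I*pi/7)) + (exp(2*I*pi/7)) + (exp(-6*I*pi/7))] = 0/7 = 0
  <chi_6*chi_2, chi_6> = (1/7)[1*(1)*conj(1) + 1*(exp(2*I*pi/7))*conj(exp(-2*I*pi/7)) + 1*(exp(4*I*pi/7))*conj(exp(-4*I*pi/7)) + 1*(exp(6*I*pi/7))*conj(exp(-6*I*pi/7)) + 1*(exp(-6*I*pi/7))*conj(exp(6*I*pi/7)) + 1*(exp(-4*I*pi/7))*conj(exp(4*I*pi/7)) + 1*(exp(-2*I*pi/7))*conj(exp(2*I*pi/7))]
      = (1/7)[(1) + (exp(4*I*pi/7)) + (exp(-6*I*pi/7)) + (exp(-2*I*pi/7)) + (exp(2*I*pi/7)) + (exp(6*I*pi/7)) + (exp(-4*I*pi/7))] = 0/7 = 0
(Exp terms are combined using exp(i*s)*conj(exp(i*t)) = exp(i*(s-t)), and sums of them are collapsed using the identity that for every m > 1 the m distinct m-th roots of unity sum to 0, e.g. 1 + exp(2*I*pi/3) + exp(-2*I*pi/3) = 0.)
Hence the multiplicities are chi_1: 1. Dimension check: dim(chi_6)*dim(chi_2) = 1*1 = 1 and sum (mult * dim) = 1*1 = 1.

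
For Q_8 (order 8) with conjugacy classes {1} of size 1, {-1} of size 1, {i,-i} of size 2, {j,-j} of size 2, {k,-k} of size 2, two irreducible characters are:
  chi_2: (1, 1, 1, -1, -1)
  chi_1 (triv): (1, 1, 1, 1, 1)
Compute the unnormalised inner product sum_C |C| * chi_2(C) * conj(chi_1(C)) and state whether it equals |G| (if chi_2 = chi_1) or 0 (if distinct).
Sum = 0; so <chi_2, chi_1> = 0 (distinct irreducibles are orthogonal).

Solution. Compute term by term over conjugacy classes (|C| * chi_2(C) * conj(chi_1(C))):
  1*(1)*conj(1) + 1*(1)*conj(1) + 2*(1)*conj(1) + 2*(-1)*conj(1) + 2*(-1)*conj(1)
  = (1) + (1) + (2) + (-2) + (-2)
  = 0.
Dividing by |G| = 8 gives 0/8 = 0, matching the row-orthogonality relation <chi_2, chi_1> = [chi_2 = chi_1].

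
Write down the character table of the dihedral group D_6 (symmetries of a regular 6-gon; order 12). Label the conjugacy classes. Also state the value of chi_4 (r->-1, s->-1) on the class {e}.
Conjugacy classes: {e} of size 1, {r^3} of size 1, {r^1, r^5} of size 2, {r^2, r^4} of size 2, {s, sr^2, ...} of size 3, {sr, sr^3, ...} of size 3.
Character table:
  irrep \ class              {e} (size 1)  {r^3} (size 1)  {r^1, r^5} (size 2)  {r^2, r^4} (size 2)  {s, sr^2, ...} (size 3)  {sr, sr^3, ...} (size 3)
  chi_1 (triv)               1             1               1                    1                    1                        1                       
  chi_2 (sign: r->1, s->-1)  1             1               1                    1                    -1                       -1                      
  chi_3 (r->-1, s->1)        1             -1              -1                   1                    1                        -1                      
  chi_4 (r->-1, s->-1)       1             -1              -1                   1                    -1                       1                       
  chi_5 (2d, j=1)            2             -2              1                    -1                   0                        0                       
  chi_6 (2d, j=2)            2             2               -1                   -1                   0                        0                       

Spot check: chi_4 (r->-1, s->-1) on {e} = 1.

Proof sketch: D_6 has order 2*6 = 12 with 6 conjugacy classes, hence 6 irreducibles. Sum of squared dims 1 + 1 + 1 + 1 + 4 + 4 = 12 = |G|. Linear characters come from the abelianisation; the 2-dimensional irreps have character r^k -> 2*cos(2*pi*j*k/6), reflections -> 0.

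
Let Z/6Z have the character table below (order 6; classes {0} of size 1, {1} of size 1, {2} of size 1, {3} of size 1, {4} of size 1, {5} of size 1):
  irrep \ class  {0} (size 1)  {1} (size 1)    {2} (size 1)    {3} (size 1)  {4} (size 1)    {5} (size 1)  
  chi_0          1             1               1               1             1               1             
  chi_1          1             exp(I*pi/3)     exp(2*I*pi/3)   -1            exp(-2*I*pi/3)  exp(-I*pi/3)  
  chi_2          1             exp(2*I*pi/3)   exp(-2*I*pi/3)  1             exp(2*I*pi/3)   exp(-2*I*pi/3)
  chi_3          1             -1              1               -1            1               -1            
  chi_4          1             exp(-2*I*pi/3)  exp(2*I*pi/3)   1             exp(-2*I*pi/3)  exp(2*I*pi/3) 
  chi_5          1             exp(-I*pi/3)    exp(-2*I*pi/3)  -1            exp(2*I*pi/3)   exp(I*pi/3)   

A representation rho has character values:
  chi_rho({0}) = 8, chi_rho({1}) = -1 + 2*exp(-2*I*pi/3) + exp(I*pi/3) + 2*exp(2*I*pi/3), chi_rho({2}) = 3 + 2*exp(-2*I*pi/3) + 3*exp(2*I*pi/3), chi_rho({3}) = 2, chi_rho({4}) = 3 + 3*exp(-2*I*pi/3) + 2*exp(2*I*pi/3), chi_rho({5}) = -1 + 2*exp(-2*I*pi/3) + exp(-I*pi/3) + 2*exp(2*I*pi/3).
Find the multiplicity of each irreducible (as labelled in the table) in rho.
Multiplicities: chi_0: 1, chi_1: 1, chi_2: 2, chi_3: 2, chi_4: 2, chi_5: 0.

Derivation: Use <chi_rho, chi> = (1/|G|) sum_C |C| * chi_rho(C) * conj(chi(C)) with |G| = 6 for each irreducible chi in the table:
  <chi_rho, chi_0> = (1/6)[1*(8)*conj(1) + 1*(-1 + 2*exp(-2*I*pi/3) + exp(I*pi/3) + 2*exp(2*I*pi/3))*conj(1) + 1*(3 + 2*exp(-2*I*pi/3) + 3*exp(2*I*pi/3))*conj(1) + 1*(2)*conj(1) + 1*(3 + 3*exp(-2*I*pi/3) + 2*exp(2*I*pi/3))*conj(1) + 1*(-1 + 2*exp(-2*I*pi/3) + exp(-I*pi/3) + 2*exp(2*I*pi/3))*conj(1)]
      = (1/6)[(8) + (-1 + 2*exp(-2*I*pi/3) + exp(I*pi/3) + 2*exp(2*I*pi/3)) + (3 + 2*exp(-2*I*pi/3) + 3*exp(2*I*pi/3)) + (2) + (3 + 3*exp(-2*I*pi/3) + 2*exp(2*I*pi/3)) + (-1 + 2*exp(-2*I*pi/3) + exp(-I*pi/3) + 2*exp(2*I*pi/3))] = 6/6 = 1
  <chi_rho, chi_1> = (1/6)[1*(8)*conj(1) + 1*(-1 + 2*exp(-2*I*pi/3) + exp(I*pi/3) + 2*exp(2*I*pi/3))*conj(exp(I*pi/3)) + 1*(3 + 2*exp(-2*I*pi/3) + 3*exp(2*I*pi/3))*conj(exp(2*I*pi/3)) + 1*(2)*conj(-1) + 1*(3 + 3*exp(-2*I*pi/3) + 2*exp(2*I*pi/3))*conj(exp(-2*I*pi/3)) + 1*(-1 + 2*exp(-2*I*pi/3) + exp(-I*pi/3) + 2*exp(2*I*pi/3))*conj(exp(-I*pi/3))]
      = (1/6)[(8) + (-1 - exp(-I*pi/3) + 2*exp(I*pi/3)) + (3 + 3*exp(-2*I*pi/3) + 2*exp(2*I*pi/3)) + (-2) + (3 + 2*exp(-2*I*pi/3) + 3*exp(2*I*pi/3)) + (-1 + 2*exp(-I*pi/3) - exp(I*pi/3))] = 6/6 = 1
  <chi_rho, chi_2> = (1/6)[1*(8)*conj(1) + 1*(-1 + 2*exp(-2*I*pi/3) + exp(I*pi/3) + 2*exp(2*I*pi/3))*conj(exp(2*I*pi/3)) + 1*(3 + 2*exp(-2*I*pi/3) + 3*exp(2*I*pi/3))*conj(exp(-2*I*pi/3)) + 1*(2)*conj(1) + 1*(3 + 3*exp(-2*I*pi/3) + 2*exp(2*I*pi/3))*conj(exp(2*I*pi/3)) + 1*(-1 + 2*exp(-2*I*pi/3) + exp(-I*pi/3) + 2*exp(2*I*pi/3))*conj(exp(-2*I*pi/3))]
      = (1/6)[(8) + (2 + exp(-I*pi/3) - exp(-2*I*pi/3) + 2*exp(2*I*pi/3)) + (-1) + (2) + (-1) + (2 + 2*exp(-2*I*pi/3) - exp(2*I*pi/3) + exp(I*pi/3))] = 12/6 = 2
  <chi_rho, chi_3> = (1/6)[1*(8)*conj(1) + 1*(-1 + 2*exp(-2*I*pi/3) + exp(I*pi/3) + 2*exp(2*I*pi/3))*conj(-1) + 1*(3 + 2*exp(-2*I*pi/3) + 3*exp(2*I*pi/3))*conj(1) + 1*(2)*conj(-1) + 1*(3 + 3*exp(-2*I*pi/3) + 2*exp(2*I*pi/3))*conj(1) + 1*(-1 + 2*exp(-2*I*pi/3) + exp(-I*pi/3) + 2*exp(2*I*pi/3))*conj(-1)]
      = (1/6)[(8) + (1 - 2*exp(2*I*pi/3) - exp(I*pi/3) - 2*exp(-2*I*pi/3)) + (3 + 2*exp(-2*I*pi/3) + 3*exp(2*I*pi/3)) + (-2) + (3 + 3*exp(-2*I*pi/3) + 2*exp(2*I*pi/3)) + (1 - 2*exp(2*I*pi/3) - exp(-I*pi/3) - 2*exp(-2*I*pi/3))] = 12/6 = 2
  <chi_rho, chi_4> = (1/6)[1*(8)*conj(1) + 1*(-1 + 2*exp(-2*I*pi/3) + exp(I*pi/3) + 2*exp(2*I*pi/3))*conj(exp(-2*I*pi/3)) + 1*(3 + 2*exp(-2*I*pi/3) + 3*exp(2*I*pi/3))*conj(exp(2*I*pi/3)) + 1*(2)*conj(1) + 1*(3 + 3*exp(-2*I*pi/3) + 2*exp(2*I*pi/3))*conj(exp(-2*I*pi/3)) + 1*(-1 + 2*exp(-2*I*pi/3) + exp(-I*pi/3) + 2*exp(2*I*pi/3))*conj(exp(2*I*pi/3))]
      = (1/6)[(8) + (1 + 2*exp(-2*I*pi/3) - exp(2*I*pi/3)) + (3 + 3*exp(-2*I*pi/3) + 2*exp(2*I*pi/3)) + (2) + (3 + 2*exp(-2*I*pi/3) + 3*exp(2*I*pi/3)) + (1 - exp(-2*I*pi/3) + 2*exp(2*I*pi/3))] = 12/6 = 2
  <chi_rho, chi_5> = (1/6)[1*(8)*conj(1) + 1*(-1 + 2*exp(-2*I*pi/3) + exp(I*pi/3) + 2*exp(2*I*pi/3))*conj(exp(-I*pi/3)) + 1*(3 + 2*exp(-2*I*pi/3) + 3*exp(2*I*pi/3))*conj(exp(-2*I*pi/3)) + 1*(2)*conj(-1) + 1*(3 + 3*exp(-2*I*pi/3) + 2*exp(2*I*pi/3))*conj(exp(2*I*pi/3)) + 1*(-1 + 2*exp(-2*I*pi/3) + exp(-I*pi/3) + 2*exp(2*I*pi/3))*conj(exp(I*pi/3))]
      = (1/6)[(8) + (-2 + 2*exp(-I*pi/3) - exp(I*pi/3) + exp(2*I*pi/3)) + (-1) + (-2) + (-1) + (-2 + exp(-2*I*pi/3) - exp(-I*pi/3) + 2*exp(I*pi/3))] = 0/6 = 0
(Exp terms are combined using exp(i*s)*conj(exp(i*t)) = exp(i*(s-t)), and sums of them are collapsed using the identity that for every m > 1 the m distinct m-th roots of unity sum to 0, e.g. 1 + exp(2*I*pi/3) + exp(-2*I*pi/3) = 0.)
Dimension check: dim(rho) = sum (mult * dim) = 1*1 + 1*1 + 2*1 + 2*1 + 2*1 + 0*1 = 8 = chi_rho(e) = 8.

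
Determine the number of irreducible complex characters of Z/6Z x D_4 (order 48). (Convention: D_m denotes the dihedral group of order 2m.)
30

Why: The number of irreducible complex representations of a finite group equals its number of conjugacy classes. For a direct product, #classes(G x H) = #classes(G) * #classes(H). Z/6Z has 6 classes (abelian), D_4 has 5 classes, so 6 * 5 = 30, so Z/6Z x D_4 (order 48) has exactly 30 irreducible complex representations.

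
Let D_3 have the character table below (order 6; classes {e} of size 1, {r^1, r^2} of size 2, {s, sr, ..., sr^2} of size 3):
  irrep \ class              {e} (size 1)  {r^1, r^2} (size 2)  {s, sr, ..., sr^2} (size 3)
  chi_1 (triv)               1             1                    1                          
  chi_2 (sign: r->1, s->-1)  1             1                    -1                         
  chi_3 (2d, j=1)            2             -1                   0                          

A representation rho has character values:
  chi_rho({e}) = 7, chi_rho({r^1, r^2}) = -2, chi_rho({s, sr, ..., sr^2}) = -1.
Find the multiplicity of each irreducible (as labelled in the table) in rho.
Multiplicities: chi_1: 0, chi_2: 1, chi_3: 3.

Details: Use <chi_rho, chi> = (1/|G|) sum_C |C| * chi_rho(C) * conj(chi(C)) with |G| = 6 for each irreducible chi in the table:
  <chi_rho, chi_1> = (1/6)[1*(7)*conj(1) + 2*(-2)*conj(1) + 3*(-1)*conj(1)]
      = (1/6)[(7) + (-4) + (-3)] = 0/6 = 0
  <chi_rho, chi_2> = (1/6)[1*(7)*conj(1) + 2*(-2)*conj(1) + 3*(-1)*conj(-1)]
      = (1/6)[(7) + (-4) + (3)] = 6/6 = 1
  <chi_rho, chi_3> = (1/6)[1*(7)*conj(2) + 2*(-2)*conj(-1) + 3*(-1)*conj(0)]
      = (1/6)[(14) + (4) + (0)] = 18/6 = 3
Dimension check: dim(rho) = sum (mult * dim) = 0*1 + 1*1 + 3*2 = 7 = chi_rho(e) = 7.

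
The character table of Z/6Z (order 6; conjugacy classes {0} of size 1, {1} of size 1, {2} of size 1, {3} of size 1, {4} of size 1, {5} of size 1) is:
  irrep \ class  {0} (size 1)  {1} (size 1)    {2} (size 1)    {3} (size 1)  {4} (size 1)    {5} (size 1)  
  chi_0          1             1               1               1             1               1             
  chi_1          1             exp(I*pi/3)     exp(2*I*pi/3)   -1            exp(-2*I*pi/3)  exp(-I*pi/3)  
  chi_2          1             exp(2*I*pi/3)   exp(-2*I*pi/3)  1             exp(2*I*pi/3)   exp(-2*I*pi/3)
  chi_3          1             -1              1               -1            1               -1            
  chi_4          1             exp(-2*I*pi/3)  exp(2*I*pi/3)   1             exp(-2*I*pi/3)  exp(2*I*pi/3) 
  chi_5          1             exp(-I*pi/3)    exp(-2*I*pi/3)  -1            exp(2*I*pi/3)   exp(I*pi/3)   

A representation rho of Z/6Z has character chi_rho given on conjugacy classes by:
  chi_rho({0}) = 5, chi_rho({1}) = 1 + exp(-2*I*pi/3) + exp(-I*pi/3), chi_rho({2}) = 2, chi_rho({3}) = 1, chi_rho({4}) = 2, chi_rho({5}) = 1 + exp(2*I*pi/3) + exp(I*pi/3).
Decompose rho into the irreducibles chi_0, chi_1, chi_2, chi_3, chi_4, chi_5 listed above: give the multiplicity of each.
Multiplicities: chi_0: 2, chi_1: 0, chi_2: 0, chi_3: 1, chi_4: 1, chi_5: 1.

Working: Use <chi_rho, chi> = (1/|G|) sum_C |C| * chi_rho(C) * conj(chi(C)) with |G| = 6 for each irreducible chi in the table:
  <chi_rho, chi_0> = (1/6)[1*(5)*conj(1) + 1*(1 + exp(-2*I*pi/3) + exp(-I*pi/3))*conj(1) + 1*(2)*conj(1) + 1*(1)*conj(1) + 1*(2)*conj(1) + 1*(1 + exp(2*I*pi/3) + exp(I*pi/3))*conj(1)]
      = (1/6)[(5) + (1 + exp(-2*I*pi/3) + exp(-I*pi/3)) + (2) + (1) + (2) + (1 + exp(2*I*pi/3) + exp(I*pi/3))] = 12/6 = 2
  <chi_rho, chi_1> = (1/6)[1*(5)*conj(1) + 1*(1 + exp(-2*I*pi/3) + exp(-I*pi/3))*conj(exp(I*pi/3)) + 1*(2)*conj(exp(2*I*pi/3)) + 1*(1)*conj(-1) + 1*(2)*conj(exp(-2*I*pi/3)) + 1*(1 + exp(2*I*pi/3) + exp(I*pi/3))*conj(exp(-I*pi/3))]
      = (1/6)[(5) + (-1 + exp(-2*I*pi/3) + exp(-I*pi/3)) + (1 + 3*exp(-2*I*pi/3) + exp(2*I*pi/3)) + (-1) + (1 + exp(-2*I*pi/3) + 3*exp(2*I*pi/3)) + (-1 + exp(2*I*pi/3) + exp(I*pi/3))] = 0/6 = 0
  <chi_rho, chi_2> = (1/6)[1*(5)*conj(1) + 1*(1 + exp(-2*I*pi/3) + exp(-I*pi/3))*conj(exp(2*I*pi/3)) + 1*(2)*conj(exp(-2*I*pi/3)) + 1*(1)*conj(1) + 1*(2)*conj(exp(2*I*pi/3)) + 1*(1 + exp(2*I*pi/3) + exp(I*pi/3))*conj(exp(-2*I*pi/3))]
      = (1/6)[(5) + (-2) + (1 + exp(-2*I*pi/3) + 3*exp(2*I*pi/3)) + (1) + (1 + 3*exp(-2*I*pi/3) + exp(2*I*pi/3)) + (-2)] = 0/6 = 0
  <chi_rho, chi_3> = (1/6)[1*(5)*conj(1) + 1*(1 + exp(-2*I*pi/3) + exp(-I*pi/3))*conj(-1) + 1*(2)*conj(1) + 1*(1)*conj(-1) + 1*(2)*conj(1) + 1*(1 + exp(2*I*pi/3) + exp(I*pi/3))*conj(-1)]
      = (1/6)[(5) + (-1 - exp(-I*pi/3) - exp(-2*I*pi/3)) + (2) + (-1) + (2) + (-1 - exp(I*pi/3) - exp(2*I*pi/3))] = 6/6 = 1
  <chi_rho, chi_4> = (1/6)[1*(5)*conj(1) + 1*(1 + exp(-2*I*pi/3) + exp(-I*pi/3))*conj(exp(-2*I*pi/3)) + 1*(2)*conj(exp(2*I*pi/3)) + 1*(1)*conj(1) + 1*(2)*conj(exp(-2*I*pi/3)) + 1*(1 + exp(2*I*pi/3) + exp(I*pi/3))*conj(exp(2*I*pi/3))]
      = (1/6)[(5) + (1 + exp(2*I*pi/3) + exp(I*pi/3)) + (1 + 3*exp(-2*I*pi/3) + exp(2*I*pi/3)) + (1) + (1 + exp(-2*I*pi/3) + 3*exp(2*I*pi/3)) + (1 + exp(-2*I*pi/3) + exp(-I*pi/3))] = 6/6 = 1
  <chi_rho, chi_5> = (1/6)[1*(5)*conj(1) + 1*(1 + exp(-2*I*pi/3) + exp(-I*pi/3))*conj(exp(-I*pi/3)) + 1*(2)*conj(exp(-2*I*pi/3)) + 1*(1)*conj(-1) + 1*(2)*conj(exp(2*I*pi/3)) + 1*(1 + exp(2*I*pi/3) + exp(I*pi/3))*conj(exp(I*pi/3))]
      = (1/6)[(5) + (2) + (1 + exp(-2*I*pi/3) + 3*exp(2*I*pi/3)) + (-1) + (1 + 3*exp(-2*I*pi/3) + exp(2*I*pi/3)) + (2)] = 6/6 = 1
(Exp terms are combined using exp(i*s)*conj(exp(i*t)) = exp(i*(s-t)), and sums of them are collapsed using the identity that for every m > 1 the m distinct m-th roots of unity sum to 0, e.g. 1 + exp(2*I*pi/3) + exp(-2*I*pi/3) = 0.)
Dimension check: dim(rho) = sum (mult * dim) = 2*1 + 0*1 + 0*1 + 1*1 + 1*1 + 1*1 = 5 = chi_rho(e) = 5.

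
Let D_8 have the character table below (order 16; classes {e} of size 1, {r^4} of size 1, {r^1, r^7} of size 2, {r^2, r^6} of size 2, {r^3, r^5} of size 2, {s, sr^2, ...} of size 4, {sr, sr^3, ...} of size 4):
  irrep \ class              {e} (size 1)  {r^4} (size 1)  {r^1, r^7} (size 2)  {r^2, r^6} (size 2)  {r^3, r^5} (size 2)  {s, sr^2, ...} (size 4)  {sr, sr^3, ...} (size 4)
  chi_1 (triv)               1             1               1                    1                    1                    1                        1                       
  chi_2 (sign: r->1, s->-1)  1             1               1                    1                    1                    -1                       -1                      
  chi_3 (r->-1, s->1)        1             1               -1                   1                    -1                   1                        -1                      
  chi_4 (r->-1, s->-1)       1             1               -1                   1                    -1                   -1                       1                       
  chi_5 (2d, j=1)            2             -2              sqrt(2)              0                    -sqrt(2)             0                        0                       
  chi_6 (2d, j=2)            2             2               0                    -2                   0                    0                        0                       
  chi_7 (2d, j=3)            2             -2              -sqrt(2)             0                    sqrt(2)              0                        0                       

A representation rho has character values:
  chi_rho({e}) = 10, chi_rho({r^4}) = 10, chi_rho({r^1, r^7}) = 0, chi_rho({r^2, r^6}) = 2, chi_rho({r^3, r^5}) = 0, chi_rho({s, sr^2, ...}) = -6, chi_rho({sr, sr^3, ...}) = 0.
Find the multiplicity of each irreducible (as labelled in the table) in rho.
Multiplicities: chi_1: 0, chi_2: 3, chi_3: 0, chi_4: 3, chi_5: 0, chi_6: 2, chi_7: 0.

Reasoning: Use <chi_rho, chi> = (1/|G|) sum_C |C| * chi_rho(C) * conj(chi(C)) with |G| = 16 for each irreducible chi in the table:
  <chi_rho, chi_1> = (1/16)[1*(10)*conj(1) + 1*(10)*conj(1) + 2*(0)*conj(1) + 2*(2)*conj(1) + 2*(0)*conj(1) + 4*(-6)*conj(1) + 4*(0)*conj(1)]
      = (1/16)[(10) + (10) + (0) + (4) + (0) + (-24) + (0)] = 0/16 = 0
  <chi_rho, chi_2> = (1/16)[1*(10)*conj(1) + 1*(10)*conj(1) + 2*(0)*conj(1) + 2*(2)*conj(1) + 2*(0)*conj(1) + 4*(-6)*conj(-1) + 4*(0)*conj(-1)]
      = (1/16)[(10) + (10) + (0) + (4) + (0) + (24) + (0)] = 48/16 = 3
  <chi_rho, chi_3> = (1/16)[1*(10)*conj(1) + 1*(10)*conj(1) + 2*(0)*conj(-1) + 2*(2)*conj(1) + 2*(0)*conj(-1) + 4*(-6)*conj(1) + 4*(0)*conj(-1)]
      = (1/16)[(10) + (10) + (0) + (4) + (0) + (-24) + (0)] = 0/16 = 0
  <chi_rho, chi_4> = (1/16)[1*(10)*conj(1) + 1*(10)*conj(1) + 2*(0)*conj(-1) + 2*(2)*conj(1) + 2*(0)*conj(-1) + 4*(-6)*conj(-1) + 4*(0)*conj(1)]
      = (1/16)[(10) + (10) + (0) + (4) + (0) + (24) + (0)] = 48/16 = 3
  <chi_rho, chi_5> = (1/16)[1*(10)*conj(2) + 1*(10)*conj(-2) + 2*(0)*conj(sqrt(2)) + 2*(2)*conj(0) + 2*(0)*conj(-sqrt(2)) + 4*(-6)*conj(0) + 4*(0)*conj(0)]
      = (1/16)[(20) + (-20) + (0) + (0) + (0) + (0) + (0)] = 0/16 = 0
  <chi_rho, chi_6> = (1/16)[1*(10)*conj(2) + 1*(10)*conj(2) + 2*(0)*conj(0) + 2*(2)*conj(-2) + 2*(0)*conj(0) + 4*(-6)*conj(0) + 4*(0)*conj(0)]
      = (1/16)[(20) + (20) + (0) + (-8) + (0) + (0) + (0)] = 32/16 = 2
  <chi_rho, chi_7> = (1/16)[1*(10)*conj(2) + 1*(10)*conj(-2) + 2*(0)*conj(-sqrt(2)) + 2*(2)*conj(0) + 2*(0)*conj(sqrt(2)) + 4*(-6)*conj(0) + 4*(0)*conj(0)]
      = (1/16)[(20) + (-20) + (0) + (0) + (0) + (0) + (0)] = 0/16 = 0
Dimension check: dim(rho) = sum (mult * dim) = 0*1 + 3*1 + 0*1 + 3*1 + 0*2 + 2*2 + 0*2 = 10 = chi_rho(e) = 10.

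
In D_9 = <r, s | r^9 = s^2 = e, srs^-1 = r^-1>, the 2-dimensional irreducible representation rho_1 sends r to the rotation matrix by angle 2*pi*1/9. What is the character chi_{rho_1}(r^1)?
chi_{rho_1}(r^1) = 2*cos(2*pi*1*1/9) = 2*cos(2*pi/9)

Proof sketch: rho_1(r^1) is rotation by angle 2*pi*1*1/9, whose trace is 2*cos(2*pi*1*1/9) = 2*cos(2*pi/9).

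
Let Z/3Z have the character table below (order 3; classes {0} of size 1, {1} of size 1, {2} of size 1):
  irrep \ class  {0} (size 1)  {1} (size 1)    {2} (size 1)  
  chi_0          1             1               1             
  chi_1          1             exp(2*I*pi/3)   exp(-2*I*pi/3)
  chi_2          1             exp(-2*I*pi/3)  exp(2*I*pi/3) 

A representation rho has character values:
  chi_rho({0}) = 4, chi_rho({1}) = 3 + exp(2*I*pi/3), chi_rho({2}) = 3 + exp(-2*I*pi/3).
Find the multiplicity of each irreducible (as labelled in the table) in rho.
Multiplicities: chi_0: 3, chi_1: 1, chi_2: 0.

Derivation: Use <chi_rho, chi> = (1/|G|) sum_C |C| * chi_rho(C) * conj(chi(C)) with |G| = 3 for each irreducible chi in the table:
  <chi_rho, chi_0> = (1/3)[1*(4)*conj(1) + 1*(3 + exp(2*I*pi/3))*conj(1) + 1*(3 + exp(-2*I*pi/3))*conj(1)]
      = (1/3)[(4) + (3 + exp(2*I*pi/3)) + (3 + exp(-2*I*pi/3))] = 9/3 = 3
  <chi_rho, chi_1> = (1/3)[1*(4)*conj(1) + 1*(3 + exp(2*I*pi/3))*conj(exp(2*I*pi/3)) + 1*(3 + exp(-2*I*pi/3))*conj(exp(-2*I*pi/3))]
      = (1/3)[(4) + (1 + 3*exp(-2*I*pi/3)) + (1 + 3*exp(2*I*pi/3))] = 3/3 = 1
  <chi_rho, chi_2> = (1/3)[1*(4)*conj(1) + 1*(3 + exp(2*I*pi/3))*conj(exp(-2*I*pi/3)) + 1*(3 + exp(-2*I*pi/3))*conj(exp(2*I*pi/3))]
      = (1/3)[(4) + (exp(-2*I*pi/3) + 3*exp(2*I*pi/3)) + (3*exp(-2*I*pi/3) + exp(2*I*pi/3))] = 0/3 = 0
(Exp terms are combined using exp(i*s)*conj(exp(i*t)) = exp(i*(s-t)), and sums of them are collapsed using the identity that for every m > 1 the m distinct m-th roots of unity sum to 0, e.g. 1 + exp(2*I*pi/3) + exp(-2*I*pi/3) = 0.)
Dimension check: dim(rho) = sum (mult * dim) = 3*1 + 1*1 + 0*1 = 4 = chi_rho(e) = 4.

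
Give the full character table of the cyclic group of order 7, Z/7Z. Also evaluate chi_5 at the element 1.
Character table of Z/7Z (irreps indexed chi_0,...,chi_6 with chi_k(m) = zeta_7^(k*m), zeta_7 = exp(2*pi*i/7)):
  irrep \ class  {0} (size 1)  {1} (size 1)    {2} (size 1)    {3} (size 1)    {4} (size 1)    {5} (size 1)    {6} (size 1)  
  chi_0          1             1               1               1               1               1               1             
  chi_1          1             exp(2*I*pi/7)   exp(4*I*pi/7)   exp(6*I*pi/7)   exp(-6*I*pi/7)  exp(-4*I*pi/7)  exp(-2*I*pi/7)
  chi_2          1             exp(4*I*pi/7)   exp(-6*I*pi/7)  exp(-2*I*pi/7)  exp(2*I*pi/7)   exp(6*I*pi/7)   exp(-4*I*pi/7)
  chi_3          1             exp(6*I*pi/7)   exp(-2*I*pi/7)  exp(4*I*pi/7)   exp(-4*I*pi/7)  exp(2*I*pi/7)   exp(-6*I*pi/7)
  chi_4          1             exp(-6*I*pi/7)  exp(2*I*pi/7)   exp(-4*I*pi/7)  exp(4*I*pi/7)   exp(-2*I*pi/7)  exp(6*I*pi/7) 
  chi_5          1             exp(-4*I*pi/7)  exp(6*I*pi/7)   exp(2*I*pi/7)   exp(-2*I*pi/7)  exp(-6*I*pi/7)  exp(4*I*pi/7) 
  chi_6          1             exp(-2*I*pi/7)  exp(-4*I*pi/7)  exp(-6*I*pi/7)  exp(6*I*pi/7)   exp(4*I*pi/7)   exp(2*I*pi/7) 

Spot check: chi_5(1) = zeta_7^(5*1) = zeta_7^5 = exp(-4*I*pi/7).

Details: Z/7Z is abelian, so all 7 irreducible complex representations are 1-dimensional. They are given by chi_k(m) = zeta_7^(k*m) for k = 0,...,6. Row orthogonality: sum_m chi_k(m) conj(chi_l(m)) = 7 * [k = l].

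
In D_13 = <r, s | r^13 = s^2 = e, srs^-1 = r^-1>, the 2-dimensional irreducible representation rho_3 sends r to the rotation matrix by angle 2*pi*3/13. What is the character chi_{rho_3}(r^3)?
chi_{rho_3}(r^3) = 2*cos(2*pi*3*3/13) = -2*cos(5*pi/13)

Why: rho_3(r^3) is rotation by angle 2*pi*3*3/13, whose trace is 2*cos(2*pi*3*3/13) = -2*cos(5*pi/13).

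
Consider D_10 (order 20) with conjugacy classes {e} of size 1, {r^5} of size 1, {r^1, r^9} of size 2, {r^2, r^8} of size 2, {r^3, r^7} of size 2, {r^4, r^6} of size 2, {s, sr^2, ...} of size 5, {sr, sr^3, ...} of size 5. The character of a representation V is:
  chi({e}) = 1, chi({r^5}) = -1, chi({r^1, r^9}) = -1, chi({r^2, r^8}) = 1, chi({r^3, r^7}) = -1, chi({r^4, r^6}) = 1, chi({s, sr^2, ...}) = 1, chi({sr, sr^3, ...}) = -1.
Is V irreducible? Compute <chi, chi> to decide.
Irreducible: <chi, chi> = 1.

<chi, chi> = (1/|G|) sum_C |C| * |chi(C)|^2 = (1/20)[1*|1|^2 + 1*|-1|^2 + 2*|-1|^2 + 2*|1|^2 + 2*|-1|^2 + 2*|1|^2 + 5*|1|^2 + 5*|-1|^2]
  = (1/20)[(1) + (1) + (2) + (2) + (2) + (2) + (5) + (5)] = 20/20 = 1.
A character is irreducible iff <chi, chi> = 1, so this representation is irreducible.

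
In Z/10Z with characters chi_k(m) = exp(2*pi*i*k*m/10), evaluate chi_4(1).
chi_4(1) = zeta_10^4 = exp(4*I*pi/5)

Why: chi_4(1) = zeta_10^(4*1) = zeta_10^4. Since zeta_10^10 = 1, this equals zeta_10^4 = exp(2*pi*i*4/10) = exp(4*I*pi/5).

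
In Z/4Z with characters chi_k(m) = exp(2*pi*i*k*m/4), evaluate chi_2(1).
chi_2(1) = zeta_4^2 = -1

Reasoning: chi_2(1) = zeta_4^(2*1) = zeta_4^2. Since zeta_4^4 = 1, this equals zeta_4^2 = exp(2*pi*i*2/4) = -1.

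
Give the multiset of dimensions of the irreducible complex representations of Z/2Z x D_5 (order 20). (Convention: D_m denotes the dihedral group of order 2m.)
Dimensions: 1, 1, 1, 1, 2, 2, 2, 2

There are 8 irreducibles (= number of conjugacy classes). Their dimensions d_i satisfy sum d_i^2 = |G| = 20: 1 + 1 + 1 + 1 + 4 + 4 + 4 + 4 = 20. (For the product with Z/2Z: each of the 2 1-dim characters of Z/2Z tensors with each irrep of D_5, giving 2 copies of each D_5-dimension.)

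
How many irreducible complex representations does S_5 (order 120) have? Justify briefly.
7

Details: The number of irreducible complex representations of a finite group equals its number of conjugacy classes. Conjugacy classes in S_5 correspond to cycle types, i.e. partitions of 5; there are p(5) = 7 of them, so S_5 (order 120) has exactly 7 irreducible complex representations.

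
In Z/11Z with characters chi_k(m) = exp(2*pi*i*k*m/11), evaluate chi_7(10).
chi_7(10) = zeta_11^70 = exp(8*I*pi/11)

Working: chi_7(10) = zeta_11^(7*10) = zeta_11^70. Since zeta_11^11 = 1, this equals zeta_11^4 = exp(2*pi*i*4/11) = exp(8*I*pi/11).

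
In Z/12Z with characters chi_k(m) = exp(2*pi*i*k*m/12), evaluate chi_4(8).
chi_4(8) = zeta_12^32 = exp(-2*I*pi/3)

Reasoning: chi_4(8) = zeta_12^(4*8) = zeta_12^32. Since zeta_12^12 = 1, this equals zeta_12^8 = exp(2*pi*i*8/12) = exp(-2*I*pi/3).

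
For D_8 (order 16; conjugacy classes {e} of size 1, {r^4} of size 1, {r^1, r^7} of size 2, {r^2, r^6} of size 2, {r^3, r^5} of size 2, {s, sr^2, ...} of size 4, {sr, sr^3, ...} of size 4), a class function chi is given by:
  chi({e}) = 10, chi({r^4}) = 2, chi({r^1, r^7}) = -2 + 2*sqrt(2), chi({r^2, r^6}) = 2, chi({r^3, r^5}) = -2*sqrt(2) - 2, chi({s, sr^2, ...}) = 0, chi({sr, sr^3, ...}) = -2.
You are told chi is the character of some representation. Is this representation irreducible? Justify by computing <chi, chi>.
Not irreducible (reducible): <chi, chi> = 11 > 1.

Why: <chi, chi> = (1/|G|) sum_C |C| * |chi(C)|^2 = (1/16)[1*|10|^2 + 1*|2|^2 + 2*|-2 + 2*sqrt(2)|^2 + 2*|2|^2 + 2*|-2*sqrt(2) - 2|^2 + 4*|0|^2 + 4*|-2|^2]
  = (1/16)[(100) + (4) + (24 - 16*sqrt(2)) + (8) + (16*sqrt(2) + 24) + (0) + (16)] = 176/16 = 11.
A character is irreducible iff <chi, chi> = 1, so this representation is reducible.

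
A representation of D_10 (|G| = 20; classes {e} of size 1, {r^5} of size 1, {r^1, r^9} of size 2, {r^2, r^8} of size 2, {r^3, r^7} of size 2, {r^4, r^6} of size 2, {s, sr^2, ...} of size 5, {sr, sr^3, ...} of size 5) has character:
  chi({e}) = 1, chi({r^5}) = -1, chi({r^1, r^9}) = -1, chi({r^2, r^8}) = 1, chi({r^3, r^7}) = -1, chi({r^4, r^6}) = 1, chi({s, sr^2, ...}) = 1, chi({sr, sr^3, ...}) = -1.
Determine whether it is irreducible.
Irreducible: <chi, chi> = 1.

Proof sketch: <chi, chi> = (1/|G|) sum_C |C| * |chi(C)|^2 = (1/20)[1*|1|^2 + 1*|-1|^2 + 2*|-1|^2 + 2*|1|^2 + 2*|-1|^2 + 2*|1|^2 + 5*|1|^2 + 5*|-1|^2]
  = (1/20)[(1) + (1) + (2) + (2) + (2) + (2) + (5) + (5)] = 20/20 = 1.
A character is irreducible iff <chi, chi> = 1, so this representation is irreducible.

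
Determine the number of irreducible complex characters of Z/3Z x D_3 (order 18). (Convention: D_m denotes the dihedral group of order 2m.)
9

Working: The number of irreducible complex representations of a finite group equals its number of conjugacy classes. For a direct product, #classes(G x H) = #classes(G) * #classes(H). Z/3Z has 3 classes (abelian), D_3 has 3 classes, so 3 * 3 = 9, so Z/3Z x D_3 (order 18) has exactly 9 irreducible complex representations.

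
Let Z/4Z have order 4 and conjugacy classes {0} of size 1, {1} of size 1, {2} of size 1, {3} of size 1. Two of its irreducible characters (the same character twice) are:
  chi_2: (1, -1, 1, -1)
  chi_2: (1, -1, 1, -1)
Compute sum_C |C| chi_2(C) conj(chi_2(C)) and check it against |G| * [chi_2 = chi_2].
Sum = 4 = |G| = 4; so <chi_2, chi_2> = 1 (norm-1 confirms irreducibility).

Working: Compute term by term over conjugacy classes (|C| * chi_2(C) * conj(chi_2(C))):
  1*(1)*conj(1) + 1*(-1)*conj(-1) + 1*(1)*conj(1) + 1*(-1)*conj(-1)
  = (1) + (1) + (1) + (1)
  = 4.
(Exp terms are combined using exp(i*s)*conj(exp(i*t)) = exp(i*(s-t)), and sums of them are collapsed using the identity that for every m > 1 the m distinct m-th roots of unity sum to 0, e.g. 1 + exp(2*I*pi/3) + exp(-2*I*pi/3) = 0.)
Dividing by |G| = 4 gives 4/4 = 1, matching the row-orthogonality relation <chi_2, chi_2> = [chi_2 = chi_2].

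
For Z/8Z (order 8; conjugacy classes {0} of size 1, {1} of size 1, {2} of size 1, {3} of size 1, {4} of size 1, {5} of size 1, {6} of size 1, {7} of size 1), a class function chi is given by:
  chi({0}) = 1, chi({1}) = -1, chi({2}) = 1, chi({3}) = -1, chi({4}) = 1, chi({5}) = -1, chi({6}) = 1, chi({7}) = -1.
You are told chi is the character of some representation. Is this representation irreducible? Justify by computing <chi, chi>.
Irreducible: <chi, chi> = 1.

<chi, chi> = (1/|G|) sum_C |C| * |chi(C)|^2 = (1/8)[1*|1|^2 + 1*|-1|^2 + 1*|1|^2 + 1*|-1|^2 + 1*|1|^2 + 1*|-1|^2 + 1*|1|^2 + 1*|-1|^2]
  = (1/8)[(1) + (1) + (1) + (1) + (1) + (1) + (1) + (1)] = 8/8 = 1.
(Exp terms are combined using exp(i*s)*conj(exp(i*t)) = exp(i*(s-t)), and sums of them are collapsed using the identity that for every m > 1 the m distinct m-th roots of unity sum to 0, e.g. 1 + exp(2*I*pi/3) + exp(-2*I*pi/3) = 0.)
A character is irreducible iff <chi, chi> = 1, so this representation is irreducible.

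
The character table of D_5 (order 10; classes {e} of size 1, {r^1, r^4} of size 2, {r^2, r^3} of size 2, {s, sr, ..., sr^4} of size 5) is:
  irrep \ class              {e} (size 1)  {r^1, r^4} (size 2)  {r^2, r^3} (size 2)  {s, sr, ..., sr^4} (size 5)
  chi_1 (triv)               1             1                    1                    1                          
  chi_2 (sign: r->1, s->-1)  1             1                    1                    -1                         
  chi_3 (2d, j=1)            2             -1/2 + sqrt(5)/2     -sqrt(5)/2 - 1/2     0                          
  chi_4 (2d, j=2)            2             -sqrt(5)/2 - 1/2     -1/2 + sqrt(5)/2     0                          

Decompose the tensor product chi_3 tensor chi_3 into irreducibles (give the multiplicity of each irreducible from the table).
chi_3 tensor chi_3 = chi_1 + chi_2 + chi_4 (all other irreducibles have multiplicity 0).

The character of a tensor product is the pointwise product (chi_3 * chi_3)(C) = chi_3(C) * chi_3(C):
  {e}: (2)*(2), {r^1, r^4}: (-1/2 + sqrt(5)/2)*(-1/2 + sqrt(5)/2), {r^2, r^3}: (-sqrt(5)/2 - 1/2)*(-sqrt(5)/2 - 1/2), {s, sr, ..., sr^4}: (0)*(0)
so (chi_3 * chi_3) takes values
  {e} -> 4, {r^1, r^4} -> 3/2 - sqrt(5)/2, {r^2, r^3} -> sqrt(5)/2 + 3/2, {s, sr, ..., sr^4} -> 0.
Now take the inner product of this character with each irreducible chi from the table, <chi_3*chi_3, chi> = (1/10) sum_C |C| (chi_3*chi_3)(C) conj(chi(C)):
  <chi_3*chi_3, chi_1> = (1/10)[1*(4)*conj(1) + 2*(3/2 - sqrt(5)/2)*conj(1) + 2*(sqrt(5)/2 + 3/2)*conj(1) + 5*(0)*conj(1)]
      = (1/10)[(4) + (3 - sqrt(5)) + (sqrt(5) + 3) + (0)] = 10/10 = 1
  <chi_3*chi_3, chi_2> = (1/10)[1*(4)*conj(1) + 2*(3/2 - sqrt(5)/2)*conj(1) + 2*(sqrt(5)/2 + 3/2)*conj(1) + 5*(0)*conj(-1)]
      = (1/10)[(4) + (3 - sqrt(5)) + (sqrt(5) + 3) + (0)] = 10/10 = 1
  <chi_3*chi_3, chi_3> = (1/10)[1*(4)*conj(2) + 2*(3/2 - sqrt(5)/2)*conj(-1/2 + sqrt(5)/2) + 2*(sqrt(5)/2 + 3/2)*conj(-sqrt(5)/2 - 1/2) + 5*(0)*conj(0)]
      = (1/10)[(8) + (-4 + 2*sqrt(5)) + (-2*sqrt(5) - 4) + (0)] = 0/10 = 0
  <chi_3*chi_3, chi_4> = (1/10)[1*(4)*conj(2) + 2*(3/2 - sqrt(5)/2)*conj(-sqrt(5)/2 - 1/2) + 2*(sqrt(5)/2 + 3/2)*conj(-1/2 + sqrt(5)/2) + 5*(0)*conj(0)]
      = (1/10)[(8) + (1 - sqrt(5)) + (1 + sqrt(5)) + (0)] = 10/10 = 1
Hence the multiplicities are chi_1: 1, chi_2: 1, chi_4: 1. Dimension check: dim(chi_3)*dim(chi_3) = 2*2 = 4 and sum (mult * dim) = 1*1 + 1*1 + 1*2 = 4.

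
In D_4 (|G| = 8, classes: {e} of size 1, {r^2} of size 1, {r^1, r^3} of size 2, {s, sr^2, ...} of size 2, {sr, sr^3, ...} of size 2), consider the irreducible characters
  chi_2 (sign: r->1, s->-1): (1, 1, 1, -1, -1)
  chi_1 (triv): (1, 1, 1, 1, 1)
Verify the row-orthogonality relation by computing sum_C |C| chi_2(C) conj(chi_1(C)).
Sum = 0; so <chi_2, chi_1> = 0 (distinct irreducibles are orthogonal).

Working: Compute term by term over conjugacy classes (|C| * chi_2(C) * conj(chi_1(C))):
  1*(1)*conj(1) + 1*(1)*conj(1) + 2*(1)*conj(1) + 2*(-1)*conj(1) + 2*(-1)*conj(1)
  = (1) + (1) + (2) + (-2) + (-2)
  = 0.
Dividing by |G| = 8 gives 0/8 = 0, matching the row-orthogonality relation <chi_2, chi_1> = [chi_2 = chi_1].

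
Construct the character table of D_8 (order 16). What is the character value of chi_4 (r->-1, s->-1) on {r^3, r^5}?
Conjugacy classes: {e} of size 1, {r^4} of size 1, {r^1, r^7} of size 2, {r^2, r^6} of size 2, {r^3, r^5} of size 2, {s, sr^2, ...} of size 4, {sr, sr^3, ...} of size 4.
Character table:
  irrep \ class              {e} (size 1)  {r^4} (size 1)  {r^1, r^7} (size 2)  {r^2, r^6} (size 2)  {r^3, r^5} (size 2)  {s, sr^2, ...} (size 4)  {sr, sr^3, ...} (size 4)
  chi_1 (triv)               1             1               1                    1                    1                    1                        1                       
  chi_2 (sign: r->1, s->-1)  1             1               1                    1                    1                    -1                       -1                      
  chi_3 (r->-1, s->1)        1             1               -1                   1                    -1                   1                        -1                      
  chi_4 (r->-1, s->-1)       1             1               -1                   1                    -1                   -1                       1                       
  chi_5 (2d, j=1)            2             -2              sqrt(2)              0                    -sqrt(2)             0                        0                       
  chi_6 (2d, j=2)            2             2               0                    -2                   0                    0                        0                       
  chi_7 (2d, j=3)            2             -2              -sqrt(2)             0                    sqrt(2)              0                        0                       

Spot check: chi_4 (r->-1, s->-1) on {r^3, r^5} = -1.

Working: D_8 has order 2*8 = 16 with 7 conjugacy classes, hence 7 irreducibles. Sum of squared dims 1 + 1 + 1 + 1 + 4 + 4 + 4 = 16 = |G|. Linear characters come from the abelianisation; the 2-dimensional irreps have character r^k -> 2*cos(2*pi*j*k/8), reflections -> 0.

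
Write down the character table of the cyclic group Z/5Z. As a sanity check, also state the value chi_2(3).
Character table of Z/5Z (irreps indexed chi_0,...,chi_4 with chi_k(m) = zeta_5^(k*m), zeta_5 = exp(2*pi*i/5)):
  irrep \ class  {0} (size 1)  {1} (size 1)    {2} (size 1)    {3} (size 1)    {4} (size 1)  
  chi_0          1             1               1               1               1             
  chi_1          1             exp(2*I*pi/5)   exp(4*I*pi/5)   exp(-4*I*pi/5)  exp(-2*I*pi/5)
  chi_2          1             exp(4*I*pi/5)   exp(-2*I*pi/5)  exp(2*I*pi/5)   exp(-4*I*pi/5)
  chi_3          1             exp(-4*I*pi/5)  exp(2*I*pi/5)   exp(-2*I*pi/5)  exp(4*I*pi/5) 
  chi_4          1             exp(-2*I*pi/5)  exp(-4*I*pi/5)  exp(4*I*pi/5)   exp(2*I*pi/5) 

Spot check: chi_2(3) = zeta_5^(2*3) = zeta_5^6 = exp(2*I*pi/5).

Reasoning: Z/5Z is abelian, so all 5 irreducible complex representations are 1-dimensional. They are given by chi_k(m) = zeta_5^(k*m) for k = 0,...,4. Row orthogonality: sum_m chi_k(m) conj(chi_l(m)) = 5 * [k = l].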